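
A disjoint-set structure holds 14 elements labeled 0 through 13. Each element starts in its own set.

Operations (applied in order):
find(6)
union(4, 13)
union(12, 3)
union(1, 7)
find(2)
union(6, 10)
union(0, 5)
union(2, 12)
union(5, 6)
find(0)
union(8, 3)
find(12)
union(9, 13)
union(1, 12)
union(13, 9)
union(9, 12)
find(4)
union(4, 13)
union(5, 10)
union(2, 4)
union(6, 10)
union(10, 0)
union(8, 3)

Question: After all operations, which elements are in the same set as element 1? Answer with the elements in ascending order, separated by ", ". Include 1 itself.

Answer: 1, 2, 3, 4, 7, 8, 9, 12, 13

Derivation:
Step 1: find(6) -> no change; set of 6 is {6}
Step 2: union(4, 13) -> merged; set of 4 now {4, 13}
Step 3: union(12, 3) -> merged; set of 12 now {3, 12}
Step 4: union(1, 7) -> merged; set of 1 now {1, 7}
Step 5: find(2) -> no change; set of 2 is {2}
Step 6: union(6, 10) -> merged; set of 6 now {6, 10}
Step 7: union(0, 5) -> merged; set of 0 now {0, 5}
Step 8: union(2, 12) -> merged; set of 2 now {2, 3, 12}
Step 9: union(5, 6) -> merged; set of 5 now {0, 5, 6, 10}
Step 10: find(0) -> no change; set of 0 is {0, 5, 6, 10}
Step 11: union(8, 3) -> merged; set of 8 now {2, 3, 8, 12}
Step 12: find(12) -> no change; set of 12 is {2, 3, 8, 12}
Step 13: union(9, 13) -> merged; set of 9 now {4, 9, 13}
Step 14: union(1, 12) -> merged; set of 1 now {1, 2, 3, 7, 8, 12}
Step 15: union(13, 9) -> already same set; set of 13 now {4, 9, 13}
Step 16: union(9, 12) -> merged; set of 9 now {1, 2, 3, 4, 7, 8, 9, 12, 13}
Step 17: find(4) -> no change; set of 4 is {1, 2, 3, 4, 7, 8, 9, 12, 13}
Step 18: union(4, 13) -> already same set; set of 4 now {1, 2, 3, 4, 7, 8, 9, 12, 13}
Step 19: union(5, 10) -> already same set; set of 5 now {0, 5, 6, 10}
Step 20: union(2, 4) -> already same set; set of 2 now {1, 2, 3, 4, 7, 8, 9, 12, 13}
Step 21: union(6, 10) -> already same set; set of 6 now {0, 5, 6, 10}
Step 22: union(10, 0) -> already same set; set of 10 now {0, 5, 6, 10}
Step 23: union(8, 3) -> already same set; set of 8 now {1, 2, 3, 4, 7, 8, 9, 12, 13}
Component of 1: {1, 2, 3, 4, 7, 8, 9, 12, 13}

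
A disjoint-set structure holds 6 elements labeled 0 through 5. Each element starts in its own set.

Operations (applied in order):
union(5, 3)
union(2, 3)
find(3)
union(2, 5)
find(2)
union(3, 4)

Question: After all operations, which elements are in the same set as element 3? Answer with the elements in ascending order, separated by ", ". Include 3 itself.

Step 1: union(5, 3) -> merged; set of 5 now {3, 5}
Step 2: union(2, 3) -> merged; set of 2 now {2, 3, 5}
Step 3: find(3) -> no change; set of 3 is {2, 3, 5}
Step 4: union(2, 5) -> already same set; set of 2 now {2, 3, 5}
Step 5: find(2) -> no change; set of 2 is {2, 3, 5}
Step 6: union(3, 4) -> merged; set of 3 now {2, 3, 4, 5}
Component of 3: {2, 3, 4, 5}

Answer: 2, 3, 4, 5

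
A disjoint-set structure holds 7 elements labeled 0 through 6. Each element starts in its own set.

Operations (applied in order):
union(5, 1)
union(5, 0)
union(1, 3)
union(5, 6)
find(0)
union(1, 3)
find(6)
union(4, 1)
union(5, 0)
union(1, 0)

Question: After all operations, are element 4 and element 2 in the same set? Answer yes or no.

Answer: no

Derivation:
Step 1: union(5, 1) -> merged; set of 5 now {1, 5}
Step 2: union(5, 0) -> merged; set of 5 now {0, 1, 5}
Step 3: union(1, 3) -> merged; set of 1 now {0, 1, 3, 5}
Step 4: union(5, 6) -> merged; set of 5 now {0, 1, 3, 5, 6}
Step 5: find(0) -> no change; set of 0 is {0, 1, 3, 5, 6}
Step 6: union(1, 3) -> already same set; set of 1 now {0, 1, 3, 5, 6}
Step 7: find(6) -> no change; set of 6 is {0, 1, 3, 5, 6}
Step 8: union(4, 1) -> merged; set of 4 now {0, 1, 3, 4, 5, 6}
Step 9: union(5, 0) -> already same set; set of 5 now {0, 1, 3, 4, 5, 6}
Step 10: union(1, 0) -> already same set; set of 1 now {0, 1, 3, 4, 5, 6}
Set of 4: {0, 1, 3, 4, 5, 6}; 2 is not a member.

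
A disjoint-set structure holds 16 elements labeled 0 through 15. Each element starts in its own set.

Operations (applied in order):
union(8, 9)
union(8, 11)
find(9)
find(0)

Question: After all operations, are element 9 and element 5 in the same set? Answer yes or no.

Step 1: union(8, 9) -> merged; set of 8 now {8, 9}
Step 2: union(8, 11) -> merged; set of 8 now {8, 9, 11}
Step 3: find(9) -> no change; set of 9 is {8, 9, 11}
Step 4: find(0) -> no change; set of 0 is {0}
Set of 9: {8, 9, 11}; 5 is not a member.

Answer: no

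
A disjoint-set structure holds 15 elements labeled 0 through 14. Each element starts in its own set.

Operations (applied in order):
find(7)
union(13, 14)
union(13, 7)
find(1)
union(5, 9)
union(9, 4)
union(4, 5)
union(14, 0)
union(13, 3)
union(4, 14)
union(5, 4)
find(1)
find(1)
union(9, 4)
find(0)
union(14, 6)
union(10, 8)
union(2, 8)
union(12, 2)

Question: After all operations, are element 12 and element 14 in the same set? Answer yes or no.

Step 1: find(7) -> no change; set of 7 is {7}
Step 2: union(13, 14) -> merged; set of 13 now {13, 14}
Step 3: union(13, 7) -> merged; set of 13 now {7, 13, 14}
Step 4: find(1) -> no change; set of 1 is {1}
Step 5: union(5, 9) -> merged; set of 5 now {5, 9}
Step 6: union(9, 4) -> merged; set of 9 now {4, 5, 9}
Step 7: union(4, 5) -> already same set; set of 4 now {4, 5, 9}
Step 8: union(14, 0) -> merged; set of 14 now {0, 7, 13, 14}
Step 9: union(13, 3) -> merged; set of 13 now {0, 3, 7, 13, 14}
Step 10: union(4, 14) -> merged; set of 4 now {0, 3, 4, 5, 7, 9, 13, 14}
Step 11: union(5, 4) -> already same set; set of 5 now {0, 3, 4, 5, 7, 9, 13, 14}
Step 12: find(1) -> no change; set of 1 is {1}
Step 13: find(1) -> no change; set of 1 is {1}
Step 14: union(9, 4) -> already same set; set of 9 now {0, 3, 4, 5, 7, 9, 13, 14}
Step 15: find(0) -> no change; set of 0 is {0, 3, 4, 5, 7, 9, 13, 14}
Step 16: union(14, 6) -> merged; set of 14 now {0, 3, 4, 5, 6, 7, 9, 13, 14}
Step 17: union(10, 8) -> merged; set of 10 now {8, 10}
Step 18: union(2, 8) -> merged; set of 2 now {2, 8, 10}
Step 19: union(12, 2) -> merged; set of 12 now {2, 8, 10, 12}
Set of 12: {2, 8, 10, 12}; 14 is not a member.

Answer: no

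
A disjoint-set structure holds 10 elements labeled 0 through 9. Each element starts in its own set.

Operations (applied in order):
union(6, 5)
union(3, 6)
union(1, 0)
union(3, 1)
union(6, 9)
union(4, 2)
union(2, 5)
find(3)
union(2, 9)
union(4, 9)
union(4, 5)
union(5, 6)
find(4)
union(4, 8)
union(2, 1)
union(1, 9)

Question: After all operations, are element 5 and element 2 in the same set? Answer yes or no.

Step 1: union(6, 5) -> merged; set of 6 now {5, 6}
Step 2: union(3, 6) -> merged; set of 3 now {3, 5, 6}
Step 3: union(1, 0) -> merged; set of 1 now {0, 1}
Step 4: union(3, 1) -> merged; set of 3 now {0, 1, 3, 5, 6}
Step 5: union(6, 9) -> merged; set of 6 now {0, 1, 3, 5, 6, 9}
Step 6: union(4, 2) -> merged; set of 4 now {2, 4}
Step 7: union(2, 5) -> merged; set of 2 now {0, 1, 2, 3, 4, 5, 6, 9}
Step 8: find(3) -> no change; set of 3 is {0, 1, 2, 3, 4, 5, 6, 9}
Step 9: union(2, 9) -> already same set; set of 2 now {0, 1, 2, 3, 4, 5, 6, 9}
Step 10: union(4, 9) -> already same set; set of 4 now {0, 1, 2, 3, 4, 5, 6, 9}
Step 11: union(4, 5) -> already same set; set of 4 now {0, 1, 2, 3, 4, 5, 6, 9}
Step 12: union(5, 6) -> already same set; set of 5 now {0, 1, 2, 3, 4, 5, 6, 9}
Step 13: find(4) -> no change; set of 4 is {0, 1, 2, 3, 4, 5, 6, 9}
Step 14: union(4, 8) -> merged; set of 4 now {0, 1, 2, 3, 4, 5, 6, 8, 9}
Step 15: union(2, 1) -> already same set; set of 2 now {0, 1, 2, 3, 4, 5, 6, 8, 9}
Step 16: union(1, 9) -> already same set; set of 1 now {0, 1, 2, 3, 4, 5, 6, 8, 9}
Set of 5: {0, 1, 2, 3, 4, 5, 6, 8, 9}; 2 is a member.

Answer: yes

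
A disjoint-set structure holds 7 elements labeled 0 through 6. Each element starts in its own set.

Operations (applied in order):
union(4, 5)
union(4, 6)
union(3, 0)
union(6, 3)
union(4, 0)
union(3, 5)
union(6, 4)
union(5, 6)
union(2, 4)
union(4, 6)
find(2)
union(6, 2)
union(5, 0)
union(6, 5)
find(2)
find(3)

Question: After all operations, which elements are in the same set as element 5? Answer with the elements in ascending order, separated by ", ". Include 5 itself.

Answer: 0, 2, 3, 4, 5, 6

Derivation:
Step 1: union(4, 5) -> merged; set of 4 now {4, 5}
Step 2: union(4, 6) -> merged; set of 4 now {4, 5, 6}
Step 3: union(3, 0) -> merged; set of 3 now {0, 3}
Step 4: union(6, 3) -> merged; set of 6 now {0, 3, 4, 5, 6}
Step 5: union(4, 0) -> already same set; set of 4 now {0, 3, 4, 5, 6}
Step 6: union(3, 5) -> already same set; set of 3 now {0, 3, 4, 5, 6}
Step 7: union(6, 4) -> already same set; set of 6 now {0, 3, 4, 5, 6}
Step 8: union(5, 6) -> already same set; set of 5 now {0, 3, 4, 5, 6}
Step 9: union(2, 4) -> merged; set of 2 now {0, 2, 3, 4, 5, 6}
Step 10: union(4, 6) -> already same set; set of 4 now {0, 2, 3, 4, 5, 6}
Step 11: find(2) -> no change; set of 2 is {0, 2, 3, 4, 5, 6}
Step 12: union(6, 2) -> already same set; set of 6 now {0, 2, 3, 4, 5, 6}
Step 13: union(5, 0) -> already same set; set of 5 now {0, 2, 3, 4, 5, 6}
Step 14: union(6, 5) -> already same set; set of 6 now {0, 2, 3, 4, 5, 6}
Step 15: find(2) -> no change; set of 2 is {0, 2, 3, 4, 5, 6}
Step 16: find(3) -> no change; set of 3 is {0, 2, 3, 4, 5, 6}
Component of 5: {0, 2, 3, 4, 5, 6}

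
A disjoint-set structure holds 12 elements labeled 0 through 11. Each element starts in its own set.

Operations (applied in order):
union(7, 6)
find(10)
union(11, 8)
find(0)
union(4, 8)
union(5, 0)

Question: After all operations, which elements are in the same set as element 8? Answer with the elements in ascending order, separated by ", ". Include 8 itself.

Step 1: union(7, 6) -> merged; set of 7 now {6, 7}
Step 2: find(10) -> no change; set of 10 is {10}
Step 3: union(11, 8) -> merged; set of 11 now {8, 11}
Step 4: find(0) -> no change; set of 0 is {0}
Step 5: union(4, 8) -> merged; set of 4 now {4, 8, 11}
Step 6: union(5, 0) -> merged; set of 5 now {0, 5}
Component of 8: {4, 8, 11}

Answer: 4, 8, 11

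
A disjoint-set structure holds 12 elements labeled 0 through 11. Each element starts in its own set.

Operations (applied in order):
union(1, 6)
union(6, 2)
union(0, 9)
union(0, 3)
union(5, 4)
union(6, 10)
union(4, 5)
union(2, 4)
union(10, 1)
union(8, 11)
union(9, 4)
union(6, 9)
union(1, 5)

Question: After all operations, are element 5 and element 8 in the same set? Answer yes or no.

Answer: no

Derivation:
Step 1: union(1, 6) -> merged; set of 1 now {1, 6}
Step 2: union(6, 2) -> merged; set of 6 now {1, 2, 6}
Step 3: union(0, 9) -> merged; set of 0 now {0, 9}
Step 4: union(0, 3) -> merged; set of 0 now {0, 3, 9}
Step 5: union(5, 4) -> merged; set of 5 now {4, 5}
Step 6: union(6, 10) -> merged; set of 6 now {1, 2, 6, 10}
Step 7: union(4, 5) -> already same set; set of 4 now {4, 5}
Step 8: union(2, 4) -> merged; set of 2 now {1, 2, 4, 5, 6, 10}
Step 9: union(10, 1) -> already same set; set of 10 now {1, 2, 4, 5, 6, 10}
Step 10: union(8, 11) -> merged; set of 8 now {8, 11}
Step 11: union(9, 4) -> merged; set of 9 now {0, 1, 2, 3, 4, 5, 6, 9, 10}
Step 12: union(6, 9) -> already same set; set of 6 now {0, 1, 2, 3, 4, 5, 6, 9, 10}
Step 13: union(1, 5) -> already same set; set of 1 now {0, 1, 2, 3, 4, 5, 6, 9, 10}
Set of 5: {0, 1, 2, 3, 4, 5, 6, 9, 10}; 8 is not a member.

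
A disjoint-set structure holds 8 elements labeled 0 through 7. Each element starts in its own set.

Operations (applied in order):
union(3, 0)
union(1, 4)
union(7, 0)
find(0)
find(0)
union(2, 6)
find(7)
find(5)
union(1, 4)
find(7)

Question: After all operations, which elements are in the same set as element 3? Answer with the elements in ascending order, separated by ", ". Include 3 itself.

Answer: 0, 3, 7

Derivation:
Step 1: union(3, 0) -> merged; set of 3 now {0, 3}
Step 2: union(1, 4) -> merged; set of 1 now {1, 4}
Step 3: union(7, 0) -> merged; set of 7 now {0, 3, 7}
Step 4: find(0) -> no change; set of 0 is {0, 3, 7}
Step 5: find(0) -> no change; set of 0 is {0, 3, 7}
Step 6: union(2, 6) -> merged; set of 2 now {2, 6}
Step 7: find(7) -> no change; set of 7 is {0, 3, 7}
Step 8: find(5) -> no change; set of 5 is {5}
Step 9: union(1, 4) -> already same set; set of 1 now {1, 4}
Step 10: find(7) -> no change; set of 7 is {0, 3, 7}
Component of 3: {0, 3, 7}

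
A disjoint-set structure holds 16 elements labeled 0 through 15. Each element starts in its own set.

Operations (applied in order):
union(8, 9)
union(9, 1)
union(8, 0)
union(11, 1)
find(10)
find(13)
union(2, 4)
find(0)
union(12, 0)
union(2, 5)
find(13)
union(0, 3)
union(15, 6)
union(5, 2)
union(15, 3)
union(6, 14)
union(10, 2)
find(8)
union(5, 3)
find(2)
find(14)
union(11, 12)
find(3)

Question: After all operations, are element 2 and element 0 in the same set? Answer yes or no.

Step 1: union(8, 9) -> merged; set of 8 now {8, 9}
Step 2: union(9, 1) -> merged; set of 9 now {1, 8, 9}
Step 3: union(8, 0) -> merged; set of 8 now {0, 1, 8, 9}
Step 4: union(11, 1) -> merged; set of 11 now {0, 1, 8, 9, 11}
Step 5: find(10) -> no change; set of 10 is {10}
Step 6: find(13) -> no change; set of 13 is {13}
Step 7: union(2, 4) -> merged; set of 2 now {2, 4}
Step 8: find(0) -> no change; set of 0 is {0, 1, 8, 9, 11}
Step 9: union(12, 0) -> merged; set of 12 now {0, 1, 8, 9, 11, 12}
Step 10: union(2, 5) -> merged; set of 2 now {2, 4, 5}
Step 11: find(13) -> no change; set of 13 is {13}
Step 12: union(0, 3) -> merged; set of 0 now {0, 1, 3, 8, 9, 11, 12}
Step 13: union(15, 6) -> merged; set of 15 now {6, 15}
Step 14: union(5, 2) -> already same set; set of 5 now {2, 4, 5}
Step 15: union(15, 3) -> merged; set of 15 now {0, 1, 3, 6, 8, 9, 11, 12, 15}
Step 16: union(6, 14) -> merged; set of 6 now {0, 1, 3, 6, 8, 9, 11, 12, 14, 15}
Step 17: union(10, 2) -> merged; set of 10 now {2, 4, 5, 10}
Step 18: find(8) -> no change; set of 8 is {0, 1, 3, 6, 8, 9, 11, 12, 14, 15}
Step 19: union(5, 3) -> merged; set of 5 now {0, 1, 2, 3, 4, 5, 6, 8, 9, 10, 11, 12, 14, 15}
Step 20: find(2) -> no change; set of 2 is {0, 1, 2, 3, 4, 5, 6, 8, 9, 10, 11, 12, 14, 15}
Step 21: find(14) -> no change; set of 14 is {0, 1, 2, 3, 4, 5, 6, 8, 9, 10, 11, 12, 14, 15}
Step 22: union(11, 12) -> already same set; set of 11 now {0, 1, 2, 3, 4, 5, 6, 8, 9, 10, 11, 12, 14, 15}
Step 23: find(3) -> no change; set of 3 is {0, 1, 2, 3, 4, 5, 6, 8, 9, 10, 11, 12, 14, 15}
Set of 2: {0, 1, 2, 3, 4, 5, 6, 8, 9, 10, 11, 12, 14, 15}; 0 is a member.

Answer: yes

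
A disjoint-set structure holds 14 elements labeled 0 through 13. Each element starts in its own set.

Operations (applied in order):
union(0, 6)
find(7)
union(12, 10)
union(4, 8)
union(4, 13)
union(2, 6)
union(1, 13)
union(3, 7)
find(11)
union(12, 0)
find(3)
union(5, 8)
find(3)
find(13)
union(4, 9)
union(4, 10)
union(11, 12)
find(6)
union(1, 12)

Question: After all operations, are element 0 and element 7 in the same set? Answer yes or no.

Answer: no

Derivation:
Step 1: union(0, 6) -> merged; set of 0 now {0, 6}
Step 2: find(7) -> no change; set of 7 is {7}
Step 3: union(12, 10) -> merged; set of 12 now {10, 12}
Step 4: union(4, 8) -> merged; set of 4 now {4, 8}
Step 5: union(4, 13) -> merged; set of 4 now {4, 8, 13}
Step 6: union(2, 6) -> merged; set of 2 now {0, 2, 6}
Step 7: union(1, 13) -> merged; set of 1 now {1, 4, 8, 13}
Step 8: union(3, 7) -> merged; set of 3 now {3, 7}
Step 9: find(11) -> no change; set of 11 is {11}
Step 10: union(12, 0) -> merged; set of 12 now {0, 2, 6, 10, 12}
Step 11: find(3) -> no change; set of 3 is {3, 7}
Step 12: union(5, 8) -> merged; set of 5 now {1, 4, 5, 8, 13}
Step 13: find(3) -> no change; set of 3 is {3, 7}
Step 14: find(13) -> no change; set of 13 is {1, 4, 5, 8, 13}
Step 15: union(4, 9) -> merged; set of 4 now {1, 4, 5, 8, 9, 13}
Step 16: union(4, 10) -> merged; set of 4 now {0, 1, 2, 4, 5, 6, 8, 9, 10, 12, 13}
Step 17: union(11, 12) -> merged; set of 11 now {0, 1, 2, 4, 5, 6, 8, 9, 10, 11, 12, 13}
Step 18: find(6) -> no change; set of 6 is {0, 1, 2, 4, 5, 6, 8, 9, 10, 11, 12, 13}
Step 19: union(1, 12) -> already same set; set of 1 now {0, 1, 2, 4, 5, 6, 8, 9, 10, 11, 12, 13}
Set of 0: {0, 1, 2, 4, 5, 6, 8, 9, 10, 11, 12, 13}; 7 is not a member.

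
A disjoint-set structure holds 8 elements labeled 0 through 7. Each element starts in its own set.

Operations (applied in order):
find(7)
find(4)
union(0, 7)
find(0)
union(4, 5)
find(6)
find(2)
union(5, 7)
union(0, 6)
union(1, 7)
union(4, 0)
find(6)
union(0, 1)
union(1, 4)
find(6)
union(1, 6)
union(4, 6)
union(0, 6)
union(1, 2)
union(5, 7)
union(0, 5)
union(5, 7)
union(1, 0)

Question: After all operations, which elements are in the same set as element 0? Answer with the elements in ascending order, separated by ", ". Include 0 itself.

Step 1: find(7) -> no change; set of 7 is {7}
Step 2: find(4) -> no change; set of 4 is {4}
Step 3: union(0, 7) -> merged; set of 0 now {0, 7}
Step 4: find(0) -> no change; set of 0 is {0, 7}
Step 5: union(4, 5) -> merged; set of 4 now {4, 5}
Step 6: find(6) -> no change; set of 6 is {6}
Step 7: find(2) -> no change; set of 2 is {2}
Step 8: union(5, 7) -> merged; set of 5 now {0, 4, 5, 7}
Step 9: union(0, 6) -> merged; set of 0 now {0, 4, 5, 6, 7}
Step 10: union(1, 7) -> merged; set of 1 now {0, 1, 4, 5, 6, 7}
Step 11: union(4, 0) -> already same set; set of 4 now {0, 1, 4, 5, 6, 7}
Step 12: find(6) -> no change; set of 6 is {0, 1, 4, 5, 6, 7}
Step 13: union(0, 1) -> already same set; set of 0 now {0, 1, 4, 5, 6, 7}
Step 14: union(1, 4) -> already same set; set of 1 now {0, 1, 4, 5, 6, 7}
Step 15: find(6) -> no change; set of 6 is {0, 1, 4, 5, 6, 7}
Step 16: union(1, 6) -> already same set; set of 1 now {0, 1, 4, 5, 6, 7}
Step 17: union(4, 6) -> already same set; set of 4 now {0, 1, 4, 5, 6, 7}
Step 18: union(0, 6) -> already same set; set of 0 now {0, 1, 4, 5, 6, 7}
Step 19: union(1, 2) -> merged; set of 1 now {0, 1, 2, 4, 5, 6, 7}
Step 20: union(5, 7) -> already same set; set of 5 now {0, 1, 2, 4, 5, 6, 7}
Step 21: union(0, 5) -> already same set; set of 0 now {0, 1, 2, 4, 5, 6, 7}
Step 22: union(5, 7) -> already same set; set of 5 now {0, 1, 2, 4, 5, 6, 7}
Step 23: union(1, 0) -> already same set; set of 1 now {0, 1, 2, 4, 5, 6, 7}
Component of 0: {0, 1, 2, 4, 5, 6, 7}

Answer: 0, 1, 2, 4, 5, 6, 7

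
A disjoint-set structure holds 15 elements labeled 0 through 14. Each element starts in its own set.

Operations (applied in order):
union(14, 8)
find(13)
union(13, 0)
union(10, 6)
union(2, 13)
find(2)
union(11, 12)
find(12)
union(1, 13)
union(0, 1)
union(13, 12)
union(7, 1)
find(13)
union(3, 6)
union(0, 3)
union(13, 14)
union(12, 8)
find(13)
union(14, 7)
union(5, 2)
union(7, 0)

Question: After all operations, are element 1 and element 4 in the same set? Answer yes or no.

Step 1: union(14, 8) -> merged; set of 14 now {8, 14}
Step 2: find(13) -> no change; set of 13 is {13}
Step 3: union(13, 0) -> merged; set of 13 now {0, 13}
Step 4: union(10, 6) -> merged; set of 10 now {6, 10}
Step 5: union(2, 13) -> merged; set of 2 now {0, 2, 13}
Step 6: find(2) -> no change; set of 2 is {0, 2, 13}
Step 7: union(11, 12) -> merged; set of 11 now {11, 12}
Step 8: find(12) -> no change; set of 12 is {11, 12}
Step 9: union(1, 13) -> merged; set of 1 now {0, 1, 2, 13}
Step 10: union(0, 1) -> already same set; set of 0 now {0, 1, 2, 13}
Step 11: union(13, 12) -> merged; set of 13 now {0, 1, 2, 11, 12, 13}
Step 12: union(7, 1) -> merged; set of 7 now {0, 1, 2, 7, 11, 12, 13}
Step 13: find(13) -> no change; set of 13 is {0, 1, 2, 7, 11, 12, 13}
Step 14: union(3, 6) -> merged; set of 3 now {3, 6, 10}
Step 15: union(0, 3) -> merged; set of 0 now {0, 1, 2, 3, 6, 7, 10, 11, 12, 13}
Step 16: union(13, 14) -> merged; set of 13 now {0, 1, 2, 3, 6, 7, 8, 10, 11, 12, 13, 14}
Step 17: union(12, 8) -> already same set; set of 12 now {0, 1, 2, 3, 6, 7, 8, 10, 11, 12, 13, 14}
Step 18: find(13) -> no change; set of 13 is {0, 1, 2, 3, 6, 7, 8, 10, 11, 12, 13, 14}
Step 19: union(14, 7) -> already same set; set of 14 now {0, 1, 2, 3, 6, 7, 8, 10, 11, 12, 13, 14}
Step 20: union(5, 2) -> merged; set of 5 now {0, 1, 2, 3, 5, 6, 7, 8, 10, 11, 12, 13, 14}
Step 21: union(7, 0) -> already same set; set of 7 now {0, 1, 2, 3, 5, 6, 7, 8, 10, 11, 12, 13, 14}
Set of 1: {0, 1, 2, 3, 5, 6, 7, 8, 10, 11, 12, 13, 14}; 4 is not a member.

Answer: no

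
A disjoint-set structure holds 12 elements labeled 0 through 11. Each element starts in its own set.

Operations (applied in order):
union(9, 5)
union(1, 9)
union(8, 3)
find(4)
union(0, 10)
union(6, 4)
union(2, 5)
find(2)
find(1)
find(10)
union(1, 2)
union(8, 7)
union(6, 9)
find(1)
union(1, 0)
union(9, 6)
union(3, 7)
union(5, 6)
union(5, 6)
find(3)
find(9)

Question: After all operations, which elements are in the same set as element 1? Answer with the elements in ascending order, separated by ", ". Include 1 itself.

Answer: 0, 1, 2, 4, 5, 6, 9, 10

Derivation:
Step 1: union(9, 5) -> merged; set of 9 now {5, 9}
Step 2: union(1, 9) -> merged; set of 1 now {1, 5, 9}
Step 3: union(8, 3) -> merged; set of 8 now {3, 8}
Step 4: find(4) -> no change; set of 4 is {4}
Step 5: union(0, 10) -> merged; set of 0 now {0, 10}
Step 6: union(6, 4) -> merged; set of 6 now {4, 6}
Step 7: union(2, 5) -> merged; set of 2 now {1, 2, 5, 9}
Step 8: find(2) -> no change; set of 2 is {1, 2, 5, 9}
Step 9: find(1) -> no change; set of 1 is {1, 2, 5, 9}
Step 10: find(10) -> no change; set of 10 is {0, 10}
Step 11: union(1, 2) -> already same set; set of 1 now {1, 2, 5, 9}
Step 12: union(8, 7) -> merged; set of 8 now {3, 7, 8}
Step 13: union(6, 9) -> merged; set of 6 now {1, 2, 4, 5, 6, 9}
Step 14: find(1) -> no change; set of 1 is {1, 2, 4, 5, 6, 9}
Step 15: union(1, 0) -> merged; set of 1 now {0, 1, 2, 4, 5, 6, 9, 10}
Step 16: union(9, 6) -> already same set; set of 9 now {0, 1, 2, 4, 5, 6, 9, 10}
Step 17: union(3, 7) -> already same set; set of 3 now {3, 7, 8}
Step 18: union(5, 6) -> already same set; set of 5 now {0, 1, 2, 4, 5, 6, 9, 10}
Step 19: union(5, 6) -> already same set; set of 5 now {0, 1, 2, 4, 5, 6, 9, 10}
Step 20: find(3) -> no change; set of 3 is {3, 7, 8}
Step 21: find(9) -> no change; set of 9 is {0, 1, 2, 4, 5, 6, 9, 10}
Component of 1: {0, 1, 2, 4, 5, 6, 9, 10}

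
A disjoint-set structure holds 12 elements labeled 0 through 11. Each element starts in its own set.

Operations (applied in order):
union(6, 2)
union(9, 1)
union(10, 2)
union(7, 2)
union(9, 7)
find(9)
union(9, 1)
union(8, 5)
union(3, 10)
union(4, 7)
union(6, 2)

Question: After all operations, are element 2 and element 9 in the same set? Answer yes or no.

Answer: yes

Derivation:
Step 1: union(6, 2) -> merged; set of 6 now {2, 6}
Step 2: union(9, 1) -> merged; set of 9 now {1, 9}
Step 3: union(10, 2) -> merged; set of 10 now {2, 6, 10}
Step 4: union(7, 2) -> merged; set of 7 now {2, 6, 7, 10}
Step 5: union(9, 7) -> merged; set of 9 now {1, 2, 6, 7, 9, 10}
Step 6: find(9) -> no change; set of 9 is {1, 2, 6, 7, 9, 10}
Step 7: union(9, 1) -> already same set; set of 9 now {1, 2, 6, 7, 9, 10}
Step 8: union(8, 5) -> merged; set of 8 now {5, 8}
Step 9: union(3, 10) -> merged; set of 3 now {1, 2, 3, 6, 7, 9, 10}
Step 10: union(4, 7) -> merged; set of 4 now {1, 2, 3, 4, 6, 7, 9, 10}
Step 11: union(6, 2) -> already same set; set of 6 now {1, 2, 3, 4, 6, 7, 9, 10}
Set of 2: {1, 2, 3, 4, 6, 7, 9, 10}; 9 is a member.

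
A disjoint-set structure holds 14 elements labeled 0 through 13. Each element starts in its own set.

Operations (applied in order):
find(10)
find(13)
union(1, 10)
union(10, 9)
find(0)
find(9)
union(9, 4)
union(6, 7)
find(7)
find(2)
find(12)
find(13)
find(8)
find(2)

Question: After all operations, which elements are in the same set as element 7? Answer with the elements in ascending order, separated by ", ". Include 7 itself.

Answer: 6, 7

Derivation:
Step 1: find(10) -> no change; set of 10 is {10}
Step 2: find(13) -> no change; set of 13 is {13}
Step 3: union(1, 10) -> merged; set of 1 now {1, 10}
Step 4: union(10, 9) -> merged; set of 10 now {1, 9, 10}
Step 5: find(0) -> no change; set of 0 is {0}
Step 6: find(9) -> no change; set of 9 is {1, 9, 10}
Step 7: union(9, 4) -> merged; set of 9 now {1, 4, 9, 10}
Step 8: union(6, 7) -> merged; set of 6 now {6, 7}
Step 9: find(7) -> no change; set of 7 is {6, 7}
Step 10: find(2) -> no change; set of 2 is {2}
Step 11: find(12) -> no change; set of 12 is {12}
Step 12: find(13) -> no change; set of 13 is {13}
Step 13: find(8) -> no change; set of 8 is {8}
Step 14: find(2) -> no change; set of 2 is {2}
Component of 7: {6, 7}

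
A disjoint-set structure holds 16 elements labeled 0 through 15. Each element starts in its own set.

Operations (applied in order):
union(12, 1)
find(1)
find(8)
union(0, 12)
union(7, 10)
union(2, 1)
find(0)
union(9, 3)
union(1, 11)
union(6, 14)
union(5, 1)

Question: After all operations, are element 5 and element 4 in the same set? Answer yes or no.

Answer: no

Derivation:
Step 1: union(12, 1) -> merged; set of 12 now {1, 12}
Step 2: find(1) -> no change; set of 1 is {1, 12}
Step 3: find(8) -> no change; set of 8 is {8}
Step 4: union(0, 12) -> merged; set of 0 now {0, 1, 12}
Step 5: union(7, 10) -> merged; set of 7 now {7, 10}
Step 6: union(2, 1) -> merged; set of 2 now {0, 1, 2, 12}
Step 7: find(0) -> no change; set of 0 is {0, 1, 2, 12}
Step 8: union(9, 3) -> merged; set of 9 now {3, 9}
Step 9: union(1, 11) -> merged; set of 1 now {0, 1, 2, 11, 12}
Step 10: union(6, 14) -> merged; set of 6 now {6, 14}
Step 11: union(5, 1) -> merged; set of 5 now {0, 1, 2, 5, 11, 12}
Set of 5: {0, 1, 2, 5, 11, 12}; 4 is not a member.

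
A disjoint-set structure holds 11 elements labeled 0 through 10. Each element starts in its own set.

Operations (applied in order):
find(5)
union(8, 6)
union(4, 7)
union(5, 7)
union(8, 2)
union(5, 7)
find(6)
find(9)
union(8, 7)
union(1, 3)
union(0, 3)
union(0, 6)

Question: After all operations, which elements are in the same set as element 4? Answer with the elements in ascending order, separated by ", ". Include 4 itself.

Step 1: find(5) -> no change; set of 5 is {5}
Step 2: union(8, 6) -> merged; set of 8 now {6, 8}
Step 3: union(4, 7) -> merged; set of 4 now {4, 7}
Step 4: union(5, 7) -> merged; set of 5 now {4, 5, 7}
Step 5: union(8, 2) -> merged; set of 8 now {2, 6, 8}
Step 6: union(5, 7) -> already same set; set of 5 now {4, 5, 7}
Step 7: find(6) -> no change; set of 6 is {2, 6, 8}
Step 8: find(9) -> no change; set of 9 is {9}
Step 9: union(8, 7) -> merged; set of 8 now {2, 4, 5, 6, 7, 8}
Step 10: union(1, 3) -> merged; set of 1 now {1, 3}
Step 11: union(0, 3) -> merged; set of 0 now {0, 1, 3}
Step 12: union(0, 6) -> merged; set of 0 now {0, 1, 2, 3, 4, 5, 6, 7, 8}
Component of 4: {0, 1, 2, 3, 4, 5, 6, 7, 8}

Answer: 0, 1, 2, 3, 4, 5, 6, 7, 8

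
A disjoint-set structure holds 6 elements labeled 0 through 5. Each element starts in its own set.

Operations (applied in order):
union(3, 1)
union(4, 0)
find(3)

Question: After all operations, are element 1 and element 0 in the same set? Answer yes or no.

Step 1: union(3, 1) -> merged; set of 3 now {1, 3}
Step 2: union(4, 0) -> merged; set of 4 now {0, 4}
Step 3: find(3) -> no change; set of 3 is {1, 3}
Set of 1: {1, 3}; 0 is not a member.

Answer: no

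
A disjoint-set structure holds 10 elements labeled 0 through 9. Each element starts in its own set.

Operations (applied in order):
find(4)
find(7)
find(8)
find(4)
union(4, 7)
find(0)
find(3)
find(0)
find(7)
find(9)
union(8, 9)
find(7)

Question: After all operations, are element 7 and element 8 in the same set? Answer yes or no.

Step 1: find(4) -> no change; set of 4 is {4}
Step 2: find(7) -> no change; set of 7 is {7}
Step 3: find(8) -> no change; set of 8 is {8}
Step 4: find(4) -> no change; set of 4 is {4}
Step 5: union(4, 7) -> merged; set of 4 now {4, 7}
Step 6: find(0) -> no change; set of 0 is {0}
Step 7: find(3) -> no change; set of 3 is {3}
Step 8: find(0) -> no change; set of 0 is {0}
Step 9: find(7) -> no change; set of 7 is {4, 7}
Step 10: find(9) -> no change; set of 9 is {9}
Step 11: union(8, 9) -> merged; set of 8 now {8, 9}
Step 12: find(7) -> no change; set of 7 is {4, 7}
Set of 7: {4, 7}; 8 is not a member.

Answer: no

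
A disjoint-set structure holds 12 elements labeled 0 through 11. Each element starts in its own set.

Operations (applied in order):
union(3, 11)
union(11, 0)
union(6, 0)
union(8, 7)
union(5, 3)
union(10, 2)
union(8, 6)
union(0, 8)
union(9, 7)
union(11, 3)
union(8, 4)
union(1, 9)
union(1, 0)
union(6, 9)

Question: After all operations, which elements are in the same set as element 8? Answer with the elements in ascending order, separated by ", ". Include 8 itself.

Answer: 0, 1, 3, 4, 5, 6, 7, 8, 9, 11

Derivation:
Step 1: union(3, 11) -> merged; set of 3 now {3, 11}
Step 2: union(11, 0) -> merged; set of 11 now {0, 3, 11}
Step 3: union(6, 0) -> merged; set of 6 now {0, 3, 6, 11}
Step 4: union(8, 7) -> merged; set of 8 now {7, 8}
Step 5: union(5, 3) -> merged; set of 5 now {0, 3, 5, 6, 11}
Step 6: union(10, 2) -> merged; set of 10 now {2, 10}
Step 7: union(8, 6) -> merged; set of 8 now {0, 3, 5, 6, 7, 8, 11}
Step 8: union(0, 8) -> already same set; set of 0 now {0, 3, 5, 6, 7, 8, 11}
Step 9: union(9, 7) -> merged; set of 9 now {0, 3, 5, 6, 7, 8, 9, 11}
Step 10: union(11, 3) -> already same set; set of 11 now {0, 3, 5, 6, 7, 8, 9, 11}
Step 11: union(8, 4) -> merged; set of 8 now {0, 3, 4, 5, 6, 7, 8, 9, 11}
Step 12: union(1, 9) -> merged; set of 1 now {0, 1, 3, 4, 5, 6, 7, 8, 9, 11}
Step 13: union(1, 0) -> already same set; set of 1 now {0, 1, 3, 4, 5, 6, 7, 8, 9, 11}
Step 14: union(6, 9) -> already same set; set of 6 now {0, 1, 3, 4, 5, 6, 7, 8, 9, 11}
Component of 8: {0, 1, 3, 4, 5, 6, 7, 8, 9, 11}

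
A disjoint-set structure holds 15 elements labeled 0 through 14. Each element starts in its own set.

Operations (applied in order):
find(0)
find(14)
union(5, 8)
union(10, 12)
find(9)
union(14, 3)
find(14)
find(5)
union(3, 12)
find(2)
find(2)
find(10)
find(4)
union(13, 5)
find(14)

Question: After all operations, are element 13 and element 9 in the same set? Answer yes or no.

Answer: no

Derivation:
Step 1: find(0) -> no change; set of 0 is {0}
Step 2: find(14) -> no change; set of 14 is {14}
Step 3: union(5, 8) -> merged; set of 5 now {5, 8}
Step 4: union(10, 12) -> merged; set of 10 now {10, 12}
Step 5: find(9) -> no change; set of 9 is {9}
Step 6: union(14, 3) -> merged; set of 14 now {3, 14}
Step 7: find(14) -> no change; set of 14 is {3, 14}
Step 8: find(5) -> no change; set of 5 is {5, 8}
Step 9: union(3, 12) -> merged; set of 3 now {3, 10, 12, 14}
Step 10: find(2) -> no change; set of 2 is {2}
Step 11: find(2) -> no change; set of 2 is {2}
Step 12: find(10) -> no change; set of 10 is {3, 10, 12, 14}
Step 13: find(4) -> no change; set of 4 is {4}
Step 14: union(13, 5) -> merged; set of 13 now {5, 8, 13}
Step 15: find(14) -> no change; set of 14 is {3, 10, 12, 14}
Set of 13: {5, 8, 13}; 9 is not a member.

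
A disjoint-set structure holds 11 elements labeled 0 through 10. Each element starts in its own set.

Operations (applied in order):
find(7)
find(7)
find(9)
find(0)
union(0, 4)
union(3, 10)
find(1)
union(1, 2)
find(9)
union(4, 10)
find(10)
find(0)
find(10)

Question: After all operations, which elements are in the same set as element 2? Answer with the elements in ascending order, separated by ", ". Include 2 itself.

Step 1: find(7) -> no change; set of 7 is {7}
Step 2: find(7) -> no change; set of 7 is {7}
Step 3: find(9) -> no change; set of 9 is {9}
Step 4: find(0) -> no change; set of 0 is {0}
Step 5: union(0, 4) -> merged; set of 0 now {0, 4}
Step 6: union(3, 10) -> merged; set of 3 now {3, 10}
Step 7: find(1) -> no change; set of 1 is {1}
Step 8: union(1, 2) -> merged; set of 1 now {1, 2}
Step 9: find(9) -> no change; set of 9 is {9}
Step 10: union(4, 10) -> merged; set of 4 now {0, 3, 4, 10}
Step 11: find(10) -> no change; set of 10 is {0, 3, 4, 10}
Step 12: find(0) -> no change; set of 0 is {0, 3, 4, 10}
Step 13: find(10) -> no change; set of 10 is {0, 3, 4, 10}
Component of 2: {1, 2}

Answer: 1, 2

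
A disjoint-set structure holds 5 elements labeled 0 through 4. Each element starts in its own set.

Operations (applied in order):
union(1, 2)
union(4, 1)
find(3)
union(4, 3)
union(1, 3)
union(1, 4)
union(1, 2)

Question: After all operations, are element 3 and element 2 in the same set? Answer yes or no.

Answer: yes

Derivation:
Step 1: union(1, 2) -> merged; set of 1 now {1, 2}
Step 2: union(4, 1) -> merged; set of 4 now {1, 2, 4}
Step 3: find(3) -> no change; set of 3 is {3}
Step 4: union(4, 3) -> merged; set of 4 now {1, 2, 3, 4}
Step 5: union(1, 3) -> already same set; set of 1 now {1, 2, 3, 4}
Step 6: union(1, 4) -> already same set; set of 1 now {1, 2, 3, 4}
Step 7: union(1, 2) -> already same set; set of 1 now {1, 2, 3, 4}
Set of 3: {1, 2, 3, 4}; 2 is a member.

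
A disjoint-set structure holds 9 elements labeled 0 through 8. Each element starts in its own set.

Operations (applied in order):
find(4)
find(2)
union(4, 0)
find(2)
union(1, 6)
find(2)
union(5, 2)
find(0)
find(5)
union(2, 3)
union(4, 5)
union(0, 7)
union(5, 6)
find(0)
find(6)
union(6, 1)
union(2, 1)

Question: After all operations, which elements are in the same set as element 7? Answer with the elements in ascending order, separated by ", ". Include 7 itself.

Answer: 0, 1, 2, 3, 4, 5, 6, 7

Derivation:
Step 1: find(4) -> no change; set of 4 is {4}
Step 2: find(2) -> no change; set of 2 is {2}
Step 3: union(4, 0) -> merged; set of 4 now {0, 4}
Step 4: find(2) -> no change; set of 2 is {2}
Step 5: union(1, 6) -> merged; set of 1 now {1, 6}
Step 6: find(2) -> no change; set of 2 is {2}
Step 7: union(5, 2) -> merged; set of 5 now {2, 5}
Step 8: find(0) -> no change; set of 0 is {0, 4}
Step 9: find(5) -> no change; set of 5 is {2, 5}
Step 10: union(2, 3) -> merged; set of 2 now {2, 3, 5}
Step 11: union(4, 5) -> merged; set of 4 now {0, 2, 3, 4, 5}
Step 12: union(0, 7) -> merged; set of 0 now {0, 2, 3, 4, 5, 7}
Step 13: union(5, 6) -> merged; set of 5 now {0, 1, 2, 3, 4, 5, 6, 7}
Step 14: find(0) -> no change; set of 0 is {0, 1, 2, 3, 4, 5, 6, 7}
Step 15: find(6) -> no change; set of 6 is {0, 1, 2, 3, 4, 5, 6, 7}
Step 16: union(6, 1) -> already same set; set of 6 now {0, 1, 2, 3, 4, 5, 6, 7}
Step 17: union(2, 1) -> already same set; set of 2 now {0, 1, 2, 3, 4, 5, 6, 7}
Component of 7: {0, 1, 2, 3, 4, 5, 6, 7}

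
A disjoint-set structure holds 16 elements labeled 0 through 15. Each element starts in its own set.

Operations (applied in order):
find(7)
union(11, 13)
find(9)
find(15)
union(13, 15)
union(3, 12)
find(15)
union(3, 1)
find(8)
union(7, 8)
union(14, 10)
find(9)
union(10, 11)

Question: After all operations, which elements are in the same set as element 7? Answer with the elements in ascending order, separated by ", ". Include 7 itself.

Step 1: find(7) -> no change; set of 7 is {7}
Step 2: union(11, 13) -> merged; set of 11 now {11, 13}
Step 3: find(9) -> no change; set of 9 is {9}
Step 4: find(15) -> no change; set of 15 is {15}
Step 5: union(13, 15) -> merged; set of 13 now {11, 13, 15}
Step 6: union(3, 12) -> merged; set of 3 now {3, 12}
Step 7: find(15) -> no change; set of 15 is {11, 13, 15}
Step 8: union(3, 1) -> merged; set of 3 now {1, 3, 12}
Step 9: find(8) -> no change; set of 8 is {8}
Step 10: union(7, 8) -> merged; set of 7 now {7, 8}
Step 11: union(14, 10) -> merged; set of 14 now {10, 14}
Step 12: find(9) -> no change; set of 9 is {9}
Step 13: union(10, 11) -> merged; set of 10 now {10, 11, 13, 14, 15}
Component of 7: {7, 8}

Answer: 7, 8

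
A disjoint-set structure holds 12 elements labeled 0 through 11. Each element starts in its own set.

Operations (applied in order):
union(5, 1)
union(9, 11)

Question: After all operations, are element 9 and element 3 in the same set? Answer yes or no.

Answer: no

Derivation:
Step 1: union(5, 1) -> merged; set of 5 now {1, 5}
Step 2: union(9, 11) -> merged; set of 9 now {9, 11}
Set of 9: {9, 11}; 3 is not a member.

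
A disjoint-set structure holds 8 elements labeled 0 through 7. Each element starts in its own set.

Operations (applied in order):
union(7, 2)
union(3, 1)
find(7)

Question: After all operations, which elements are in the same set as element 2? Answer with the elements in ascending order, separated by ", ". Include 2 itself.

Answer: 2, 7

Derivation:
Step 1: union(7, 2) -> merged; set of 7 now {2, 7}
Step 2: union(3, 1) -> merged; set of 3 now {1, 3}
Step 3: find(7) -> no change; set of 7 is {2, 7}
Component of 2: {2, 7}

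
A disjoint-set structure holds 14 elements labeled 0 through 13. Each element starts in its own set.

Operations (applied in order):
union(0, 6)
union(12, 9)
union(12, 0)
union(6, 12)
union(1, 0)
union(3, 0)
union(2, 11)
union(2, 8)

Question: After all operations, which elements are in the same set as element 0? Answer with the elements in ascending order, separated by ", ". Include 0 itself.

Answer: 0, 1, 3, 6, 9, 12

Derivation:
Step 1: union(0, 6) -> merged; set of 0 now {0, 6}
Step 2: union(12, 9) -> merged; set of 12 now {9, 12}
Step 3: union(12, 0) -> merged; set of 12 now {0, 6, 9, 12}
Step 4: union(6, 12) -> already same set; set of 6 now {0, 6, 9, 12}
Step 5: union(1, 0) -> merged; set of 1 now {0, 1, 6, 9, 12}
Step 6: union(3, 0) -> merged; set of 3 now {0, 1, 3, 6, 9, 12}
Step 7: union(2, 11) -> merged; set of 2 now {2, 11}
Step 8: union(2, 8) -> merged; set of 2 now {2, 8, 11}
Component of 0: {0, 1, 3, 6, 9, 12}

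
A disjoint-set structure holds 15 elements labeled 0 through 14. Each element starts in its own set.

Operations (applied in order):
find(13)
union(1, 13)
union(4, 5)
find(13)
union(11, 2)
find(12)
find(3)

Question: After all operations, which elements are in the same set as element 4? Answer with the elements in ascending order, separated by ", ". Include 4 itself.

Answer: 4, 5

Derivation:
Step 1: find(13) -> no change; set of 13 is {13}
Step 2: union(1, 13) -> merged; set of 1 now {1, 13}
Step 3: union(4, 5) -> merged; set of 4 now {4, 5}
Step 4: find(13) -> no change; set of 13 is {1, 13}
Step 5: union(11, 2) -> merged; set of 11 now {2, 11}
Step 6: find(12) -> no change; set of 12 is {12}
Step 7: find(3) -> no change; set of 3 is {3}
Component of 4: {4, 5}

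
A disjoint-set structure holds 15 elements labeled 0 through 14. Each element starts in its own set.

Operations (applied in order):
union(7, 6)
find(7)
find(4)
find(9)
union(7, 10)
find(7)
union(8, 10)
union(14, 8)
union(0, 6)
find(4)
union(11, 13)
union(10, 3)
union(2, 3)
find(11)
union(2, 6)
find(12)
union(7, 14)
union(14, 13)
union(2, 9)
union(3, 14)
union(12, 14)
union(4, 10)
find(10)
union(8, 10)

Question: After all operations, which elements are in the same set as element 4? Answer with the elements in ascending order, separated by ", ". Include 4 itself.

Step 1: union(7, 6) -> merged; set of 7 now {6, 7}
Step 2: find(7) -> no change; set of 7 is {6, 7}
Step 3: find(4) -> no change; set of 4 is {4}
Step 4: find(9) -> no change; set of 9 is {9}
Step 5: union(7, 10) -> merged; set of 7 now {6, 7, 10}
Step 6: find(7) -> no change; set of 7 is {6, 7, 10}
Step 7: union(8, 10) -> merged; set of 8 now {6, 7, 8, 10}
Step 8: union(14, 8) -> merged; set of 14 now {6, 7, 8, 10, 14}
Step 9: union(0, 6) -> merged; set of 0 now {0, 6, 7, 8, 10, 14}
Step 10: find(4) -> no change; set of 4 is {4}
Step 11: union(11, 13) -> merged; set of 11 now {11, 13}
Step 12: union(10, 3) -> merged; set of 10 now {0, 3, 6, 7, 8, 10, 14}
Step 13: union(2, 3) -> merged; set of 2 now {0, 2, 3, 6, 7, 8, 10, 14}
Step 14: find(11) -> no change; set of 11 is {11, 13}
Step 15: union(2, 6) -> already same set; set of 2 now {0, 2, 3, 6, 7, 8, 10, 14}
Step 16: find(12) -> no change; set of 12 is {12}
Step 17: union(7, 14) -> already same set; set of 7 now {0, 2, 3, 6, 7, 8, 10, 14}
Step 18: union(14, 13) -> merged; set of 14 now {0, 2, 3, 6, 7, 8, 10, 11, 13, 14}
Step 19: union(2, 9) -> merged; set of 2 now {0, 2, 3, 6, 7, 8, 9, 10, 11, 13, 14}
Step 20: union(3, 14) -> already same set; set of 3 now {0, 2, 3, 6, 7, 8, 9, 10, 11, 13, 14}
Step 21: union(12, 14) -> merged; set of 12 now {0, 2, 3, 6, 7, 8, 9, 10, 11, 12, 13, 14}
Step 22: union(4, 10) -> merged; set of 4 now {0, 2, 3, 4, 6, 7, 8, 9, 10, 11, 12, 13, 14}
Step 23: find(10) -> no change; set of 10 is {0, 2, 3, 4, 6, 7, 8, 9, 10, 11, 12, 13, 14}
Step 24: union(8, 10) -> already same set; set of 8 now {0, 2, 3, 4, 6, 7, 8, 9, 10, 11, 12, 13, 14}
Component of 4: {0, 2, 3, 4, 6, 7, 8, 9, 10, 11, 12, 13, 14}

Answer: 0, 2, 3, 4, 6, 7, 8, 9, 10, 11, 12, 13, 14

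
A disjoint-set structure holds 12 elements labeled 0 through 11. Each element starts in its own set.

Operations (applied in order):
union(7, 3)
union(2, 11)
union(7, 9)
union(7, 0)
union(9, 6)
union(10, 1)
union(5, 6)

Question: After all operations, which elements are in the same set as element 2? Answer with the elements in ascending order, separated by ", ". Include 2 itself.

Step 1: union(7, 3) -> merged; set of 7 now {3, 7}
Step 2: union(2, 11) -> merged; set of 2 now {2, 11}
Step 3: union(7, 9) -> merged; set of 7 now {3, 7, 9}
Step 4: union(7, 0) -> merged; set of 7 now {0, 3, 7, 9}
Step 5: union(9, 6) -> merged; set of 9 now {0, 3, 6, 7, 9}
Step 6: union(10, 1) -> merged; set of 10 now {1, 10}
Step 7: union(5, 6) -> merged; set of 5 now {0, 3, 5, 6, 7, 9}
Component of 2: {2, 11}

Answer: 2, 11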